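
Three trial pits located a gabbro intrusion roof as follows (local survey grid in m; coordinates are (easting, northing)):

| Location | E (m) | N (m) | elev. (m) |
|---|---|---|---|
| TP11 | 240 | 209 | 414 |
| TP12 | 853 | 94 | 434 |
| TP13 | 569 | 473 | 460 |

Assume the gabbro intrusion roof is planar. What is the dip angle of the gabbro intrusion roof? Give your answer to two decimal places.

6.87°

Two edge vectors: TP11→TP12 = (613, -115, 20), TP11→TP13 = (329, 264, 46).
Normal n = (TP11→TP12) × (TP11→TP13) = (-10570, -21618, 199667).
So ∂z/∂E = −n_x/n_z = 0.05294 and ∂z/∂N = −n_y/n_z = 0.10827.
Gradient magnitude |∇z| = √(a² + b²) = √(0.00280 + 0.01172) = 0.12052.
True dip = arctan(0.12052) = 6.87°, dipping toward SSW (azimuth ≈ 206°).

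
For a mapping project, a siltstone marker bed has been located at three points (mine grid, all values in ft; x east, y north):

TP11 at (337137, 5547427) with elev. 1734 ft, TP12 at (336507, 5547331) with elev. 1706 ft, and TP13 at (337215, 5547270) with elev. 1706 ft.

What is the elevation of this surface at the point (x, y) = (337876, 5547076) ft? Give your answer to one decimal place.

Two edge vectors: TP11→TP12 = (-630, -96, -28), TP11→TP13 = (78, -157, -28).
Normal n = (TP11→TP12) × (TP11→TP13) = (-1708, -19824, 106398).
So ∂z/∂x = −n_x/n_z = 0.016052933 and ∂z/∂y = −n_y/n_z = 0.186319292.
Intercept c from TP11: 1734 − 5412.04 − 1033592.67 = −1037270.71.
At (337876, 5547076): z = 5423.9 + 1033527.3 − 1037270.71 = 1680.5 ft.

1680.5 ft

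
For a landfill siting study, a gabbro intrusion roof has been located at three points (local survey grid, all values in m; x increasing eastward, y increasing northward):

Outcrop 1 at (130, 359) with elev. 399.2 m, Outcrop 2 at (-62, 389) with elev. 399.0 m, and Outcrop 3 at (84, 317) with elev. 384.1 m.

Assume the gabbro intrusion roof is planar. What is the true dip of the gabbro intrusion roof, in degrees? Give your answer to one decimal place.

Two edge vectors: Outcrop 1→Outcrop 2 = (-192, 30, -0.2), Outcrop 1→Outcrop 3 = (-46, -42, -15.1).
Normal n = (Outcrop 1→Outcrop 2) × (Outcrop 1→Outcrop 3) = (-461.4, -2890, 9444).
So ∂z/∂x = −n_x/n_z = 0.04886 and ∂z/∂y = −n_y/n_z = 0.30601.
Gradient magnitude |∇z| = √(a² + b²) = √(0.00239 + 0.09364) = 0.30989.
True dip = arctan(0.30989) = 17.2°, dipping toward S (azimuth ≈ 189°).

17.2°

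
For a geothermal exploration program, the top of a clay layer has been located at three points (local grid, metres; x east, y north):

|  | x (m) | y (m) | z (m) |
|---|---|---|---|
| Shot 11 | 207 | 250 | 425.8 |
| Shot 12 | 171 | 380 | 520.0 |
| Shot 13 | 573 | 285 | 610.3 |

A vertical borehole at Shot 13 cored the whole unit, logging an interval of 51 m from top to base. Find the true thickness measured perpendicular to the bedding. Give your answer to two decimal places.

Two edge vectors: Shot 11→Shot 12 = (-36, 130, 94.2), Shot 11→Shot 13 = (366, 35, 184.5).
Normal n = (Shot 11→Shot 12) × (Shot 11→Shot 13) = (20688, 41119.2, -48840).
So ∂z/∂x = −n_x/n_z = 0.42359 and ∂z/∂y = −n_y/n_z = 0.84192.
|∇z| = √(a²+b²) = 0.94247, so dip δ = arctan(0.94247) = 43.30°.
True thickness = vertical thickness × cos δ = 51 × cos 43.30° = 37.11 m.

37.11 m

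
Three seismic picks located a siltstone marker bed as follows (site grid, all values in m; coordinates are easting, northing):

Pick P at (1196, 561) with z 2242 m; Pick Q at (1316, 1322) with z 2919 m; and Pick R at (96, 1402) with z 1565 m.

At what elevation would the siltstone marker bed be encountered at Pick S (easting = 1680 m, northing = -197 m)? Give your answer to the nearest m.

2265 m

Let the plane be z = a·easting + b·northing + c.
Pick Q−Pick P: 120a + 761b = 677;  Pick R−Pick P: −1100a + 841b = −677.
Solving gives a = 1.15622, b = 0.70730.
Then c = 2242 − a·1196 − b·561 = 462.37.
At (1680, -197): z = 1942.4 − 139.3 + 462.37 = 2265.5 m.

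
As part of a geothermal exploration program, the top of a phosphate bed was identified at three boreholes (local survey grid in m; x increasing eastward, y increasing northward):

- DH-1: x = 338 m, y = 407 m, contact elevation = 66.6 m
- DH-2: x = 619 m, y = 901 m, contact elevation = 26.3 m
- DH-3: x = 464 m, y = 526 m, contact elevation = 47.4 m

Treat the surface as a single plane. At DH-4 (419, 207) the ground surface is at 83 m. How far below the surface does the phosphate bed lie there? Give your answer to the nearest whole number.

32 m

Let the plane be z = a·x + b·y + c.
DH-2−DH-1: 281a + 494b = −40.3;  DH-3−DH-1: 126a + 119b = −19.2.
Solving gives a = −0.16279, b = 0.01102.
Then c = 66.6 − a·338 − b·407 = 117.14.
At (419, 207): z_contact = −68.2 + 2.3 + 117.14 = 51.2 m.
Depth below ground = 83 − 51.2 = 32 m.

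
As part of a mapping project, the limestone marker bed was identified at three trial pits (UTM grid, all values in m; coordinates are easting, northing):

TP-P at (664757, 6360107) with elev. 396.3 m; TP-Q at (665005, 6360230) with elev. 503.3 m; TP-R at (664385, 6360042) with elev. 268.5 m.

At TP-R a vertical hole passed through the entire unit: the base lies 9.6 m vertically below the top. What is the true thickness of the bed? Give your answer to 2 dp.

8.90 m

Let the plane be z = a·easting + b·northing + c.
TP-Q−TP-P: 248a + 123b = 107;  TP-R−TP-P: −372a − 65b = −127.8.
Solving gives a = 0.29573, b = 0.27364.
|∇z| = √(a²+b²) = 0.40291, so dip δ = arctan(0.40291) = 21.95°.
True thickness = vertical thickness × cos δ = 9.6 × cos 21.95° = 8.90 m.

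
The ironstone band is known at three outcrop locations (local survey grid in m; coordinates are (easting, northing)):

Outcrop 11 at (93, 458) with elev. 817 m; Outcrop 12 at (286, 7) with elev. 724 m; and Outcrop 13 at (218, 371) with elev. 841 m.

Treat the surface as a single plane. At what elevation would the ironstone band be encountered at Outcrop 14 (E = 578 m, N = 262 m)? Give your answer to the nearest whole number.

968 m

Two edge vectors: Outcrop 11→Outcrop 12 = (193, -451, -93), Outcrop 11→Outcrop 13 = (125, -87, 24).
Normal n = (Outcrop 11→Outcrop 12) × (Outcrop 11→Outcrop 13) = (-18915, -16257, 39584).
So ∂z/∂E = −n_x/n_z = 0.47784 and ∂z/∂N = −n_y/n_z = 0.41070.
Intercept c from Outcrop 11: 817 − 44.44 − 188.10 = 584.46.
At (578, 262): z = 276.2 + 107.6 + 584.46 = 968.3 m.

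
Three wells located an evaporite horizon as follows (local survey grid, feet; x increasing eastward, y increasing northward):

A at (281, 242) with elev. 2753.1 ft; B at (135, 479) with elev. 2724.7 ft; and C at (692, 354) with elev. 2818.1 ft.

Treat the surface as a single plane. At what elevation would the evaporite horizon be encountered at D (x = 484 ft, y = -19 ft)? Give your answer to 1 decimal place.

2791.3 ft

Two edge vectors: A→B = (-146, 237, -28.4), A→C = (411, 112, 65).
Normal n = (A→B) × (A→C) = (18585.8, -2182.4, -113759).
So ∂z/∂x = −n_x/n_z = 0.16338 and ∂z/∂y = −n_y/n_z = −0.01918.
Intercept c from A: 2753.1 − 45.91 + 4.64 = 2711.83.
At (484, -19): z = 79.1 + 0.4 + 2711.83 = 2791.3 ft.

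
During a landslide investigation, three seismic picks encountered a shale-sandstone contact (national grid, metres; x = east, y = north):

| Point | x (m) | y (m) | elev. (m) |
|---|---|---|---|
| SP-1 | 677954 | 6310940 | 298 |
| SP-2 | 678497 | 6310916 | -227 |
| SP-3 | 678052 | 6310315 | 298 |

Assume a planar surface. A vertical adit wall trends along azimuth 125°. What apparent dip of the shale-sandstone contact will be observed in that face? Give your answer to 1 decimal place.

Two edge vectors: SP-1→SP-2 = (543, -24, -525), SP-1→SP-3 = (98, -625, 0).
Normal n = (SP-1→SP-2) × (SP-1→SP-3) = (-328125, -51450, -337023).
So ∂z/∂x = −n_x/n_z = −0.97360 and ∂z/∂y = −n_y/n_z = −0.15266.
Unit vector along 125° is (sin 125°, cos 125°) = (0.8192, -0.5736).
Slope in that direction = a·(0.8192) + b·(-0.5736) = −0.70996.
Apparent dip = arctan|0.70996| = 35.4° (true dip is 44.6°, so apparent ≤ true as expected).

35.4°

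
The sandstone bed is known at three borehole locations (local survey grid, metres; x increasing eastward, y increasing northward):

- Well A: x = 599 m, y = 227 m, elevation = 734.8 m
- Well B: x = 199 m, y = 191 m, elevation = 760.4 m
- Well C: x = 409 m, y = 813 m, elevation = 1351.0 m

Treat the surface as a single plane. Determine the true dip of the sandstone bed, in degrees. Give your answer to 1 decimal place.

Let the plane be z = a·x + b·y + c.
Well B−Well A: −400a − 36b = 25.6;  Well C−Well A: −190a + 586b = 616.2.
Solving gives a = −0.15414, b = 1.00156.
Gradient magnitude |∇z| = √(a² + b²) = √(0.02376 + 1.00312) = 1.01335.
True dip = arctan(1.01335) = 45.4°, dipping toward S (azimuth ≈ 171°).

45.4°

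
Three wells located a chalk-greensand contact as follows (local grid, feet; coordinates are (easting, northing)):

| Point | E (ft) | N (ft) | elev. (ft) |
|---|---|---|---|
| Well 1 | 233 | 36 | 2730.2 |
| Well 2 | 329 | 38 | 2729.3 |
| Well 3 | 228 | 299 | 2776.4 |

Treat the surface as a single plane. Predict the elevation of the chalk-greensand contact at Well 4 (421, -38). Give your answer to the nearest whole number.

Two edge vectors: Well 1→Well 2 = (96, 2, -0.9), Well 1→Well 3 = (-5, 263, 46.2).
Normal n = (Well 1→Well 2) × (Well 1→Well 3) = (329.1, -4430.7, 25258).
So ∂z/∂E = −n_x/n_z = −0.01303 and ∂z/∂N = −n_y/n_z = 0.17542.
Intercept c from Well 1: 2730.2 + 3.04 − 6.32 = 2726.92.
At (421, -38): z = −5.5 − 6.7 + 2726.92 = 2714.8 ft.

2715 ft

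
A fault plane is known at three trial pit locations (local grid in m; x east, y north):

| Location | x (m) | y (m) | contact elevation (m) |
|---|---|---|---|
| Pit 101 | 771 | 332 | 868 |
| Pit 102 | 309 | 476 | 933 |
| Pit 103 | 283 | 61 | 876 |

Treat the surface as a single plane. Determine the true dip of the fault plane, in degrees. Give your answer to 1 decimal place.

9.8°

Let the plane be z = a·x + b·y + c.
Pit 102−Pit 101: −462a + 144b = 65;  Pit 103−Pit 101: −488a − 271b = 8.
Solving gives a = −0.09601, b = 0.14336.
Gradient magnitude |∇z| = √(a² + b²) = √(0.00922 + 0.02055) = 0.17254.
True dip = arctan(0.17254) = 9.8°, dipping toward SE (azimuth ≈ 146°).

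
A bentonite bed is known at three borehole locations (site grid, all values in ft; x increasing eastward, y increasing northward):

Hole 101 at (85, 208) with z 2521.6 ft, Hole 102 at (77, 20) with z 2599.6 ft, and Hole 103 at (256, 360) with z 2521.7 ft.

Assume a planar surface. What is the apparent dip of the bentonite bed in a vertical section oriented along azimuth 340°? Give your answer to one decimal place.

28.2°

Let the plane be z = a·x + b·y + c.
Hole 102−Hole 101: −8a − 188b = 78;  Hole 103−Hole 101: 171a + 152b = 0.1.
Solving gives a = 0.38390, b = −0.43123.
Unit vector along 340° is (sin 340°, cos 340°) = (-0.3420, 0.9397).
Slope in that direction = a·(-0.3420) + b·(0.9397) = −0.53653.
Apparent dip = arctan|0.53653| = 28.2° (true dip is 30.0°, so apparent ≤ true as expected).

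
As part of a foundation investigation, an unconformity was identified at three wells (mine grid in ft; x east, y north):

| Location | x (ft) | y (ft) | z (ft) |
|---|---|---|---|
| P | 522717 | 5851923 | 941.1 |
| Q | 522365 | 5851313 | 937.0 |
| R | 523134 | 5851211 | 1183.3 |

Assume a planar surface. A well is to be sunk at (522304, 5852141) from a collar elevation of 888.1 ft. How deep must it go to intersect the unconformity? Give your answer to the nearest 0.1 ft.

Let the plane be z = a·x + b·y + c.
Q−P: −352a − 610b = −4.1;  R−P: 417a − 712b = 242.2.
Solving gives a = 0.298342555, b = −0.165437015.
Then c = 941.1 − a·522717 − b·5851923 = 813117.05.
At (522304, 5852141): z_contact = 155825.51 − 968160.74 + 813117.05 = 781.82 ft.
Depth below ground = 888.1 − 781.82 = 106.3 ft.

106.3 ft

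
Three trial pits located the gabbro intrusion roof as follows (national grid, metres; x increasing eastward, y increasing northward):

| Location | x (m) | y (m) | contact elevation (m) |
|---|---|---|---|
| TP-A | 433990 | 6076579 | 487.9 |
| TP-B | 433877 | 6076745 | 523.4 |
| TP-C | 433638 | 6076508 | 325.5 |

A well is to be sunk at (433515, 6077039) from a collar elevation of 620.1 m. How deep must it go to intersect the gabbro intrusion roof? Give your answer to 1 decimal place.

Two edge vectors: TP-A→TP-B = (-113, 166, 35.5), TP-A→TP-C = (-352, -71, -162.4).
Normal n = (TP-A→TP-B) × (TP-A→TP-C) = (-24437.9, -30847.2, 66455).
So ∂z/∂x = −n_x/n_z = 0.367736062 and ∂z/∂y = −n_y/n_z = 0.464181777.
Intercept c from TP-A: 487.9 − 159593.77 − 2820637.24 = −2979743.11.
At (433515, 6077039): z_contact = 159419.10 + 2820850.76 − 2979743.11 = 526.75 m.
Depth below ground = 620.1 − 526.75 = 93.4 m.

93.4 m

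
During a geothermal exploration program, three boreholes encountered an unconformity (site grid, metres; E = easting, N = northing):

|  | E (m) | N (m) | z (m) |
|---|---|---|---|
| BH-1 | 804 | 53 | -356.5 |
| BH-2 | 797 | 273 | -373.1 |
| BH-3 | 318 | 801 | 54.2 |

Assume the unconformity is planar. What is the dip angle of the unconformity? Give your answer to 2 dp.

45.47°

Two edge vectors: BH-1→BH-2 = (-7, 220, -16.6), BH-1→BH-3 = (-486, 748, 410.7).
Normal n = (BH-1→BH-2) × (BH-1→BH-3) = (102770.8, 10942.5, 101684).
So ∂z/∂E = −n_x/n_z = −1.01069 and ∂z/∂N = −n_y/n_z = −0.10761.
Gradient magnitude |∇z| = √(a² + b²) = √(1.02149 + 0.01158) = 1.01640.
True dip = arctan(1.01640) = 45.47°, dipping toward E (azimuth ≈ 084°).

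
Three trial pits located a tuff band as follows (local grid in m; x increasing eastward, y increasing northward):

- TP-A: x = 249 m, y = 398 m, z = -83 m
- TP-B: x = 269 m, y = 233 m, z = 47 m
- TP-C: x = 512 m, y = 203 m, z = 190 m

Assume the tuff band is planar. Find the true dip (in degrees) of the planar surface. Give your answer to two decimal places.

Let the plane be z = a·x + b·y + c.
TP-B−TP-A: 20a − 165b = 130;  TP-C−TP-A: 263a − 195b = 273.
Solving gives a = 0.49867, b = −0.72743.
Gradient magnitude |∇z| = √(a² + b²) = √(0.24867 + 0.52916) = 0.88195.
True dip = arctan(0.88195) = 41.41°, dipping toward NW (azimuth ≈ 326°).

41.41°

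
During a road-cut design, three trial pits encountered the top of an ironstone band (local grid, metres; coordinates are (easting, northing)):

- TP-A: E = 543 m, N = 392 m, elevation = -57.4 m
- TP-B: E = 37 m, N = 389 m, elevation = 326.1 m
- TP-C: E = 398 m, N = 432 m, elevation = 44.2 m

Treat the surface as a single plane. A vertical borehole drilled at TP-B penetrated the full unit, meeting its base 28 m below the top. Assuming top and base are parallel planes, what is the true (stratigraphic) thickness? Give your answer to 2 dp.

Two edge vectors: TP-A→TP-B = (-506, -3, 383.5), TP-A→TP-C = (-145, 40, 101.6).
Normal n = (TP-A→TP-B) × (TP-A→TP-C) = (-15644.8, -4197.9, -20675).
So ∂z/∂E = −n_x/n_z = −0.75670 and ∂z/∂N = −n_y/n_z = −0.20304.
|∇z| = √(a²+b²) = 0.78347, so dip δ = arctan(0.78347) = 38.08°.
True thickness = vertical thickness × cos δ = 28 × cos 38.08° = 22.04 m.

22.04 m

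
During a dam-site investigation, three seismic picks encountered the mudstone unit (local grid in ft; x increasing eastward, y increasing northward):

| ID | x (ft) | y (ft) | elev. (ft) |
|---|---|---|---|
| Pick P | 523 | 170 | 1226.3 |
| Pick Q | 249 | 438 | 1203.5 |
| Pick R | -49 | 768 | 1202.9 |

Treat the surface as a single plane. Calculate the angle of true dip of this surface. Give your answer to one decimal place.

43.2°

Two edge vectors: Pick P→Pick Q = (-274, 268, -22.8), Pick P→Pick R = (-572, 598, -23.4).
Normal n = (Pick P→Pick Q) × (Pick P→Pick R) = (7363.2, 6630, -10556).
So ∂z/∂x = −n_x/n_z = 0.69754 and ∂z/∂y = −n_y/n_z = 0.62808.
Gradient magnitude |∇z| = √(a² + b²) = √(0.48656 + 0.39448) = 0.93864.
True dip = arctan(0.93864) = 43.2°, dipping toward SW (azimuth ≈ 228°).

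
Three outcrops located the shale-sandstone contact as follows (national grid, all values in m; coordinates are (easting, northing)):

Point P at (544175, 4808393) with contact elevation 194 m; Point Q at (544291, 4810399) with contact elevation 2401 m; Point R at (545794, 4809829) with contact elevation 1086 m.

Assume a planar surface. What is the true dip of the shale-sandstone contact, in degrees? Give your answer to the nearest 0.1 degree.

50.5°

Two edge vectors: Point P→Point Q = (116, 2006, 2207), Point P→Point R = (1619, 1436, 892).
Normal n = (Point P→Point Q) × (Point P→Point R) = (-1379900, 3469661, -3081138).
So ∂z/∂E = −n_x/n_z = −0.44785 and ∂z/∂N = −n_y/n_z = 1.12610.
Gradient magnitude |∇z| = √(a² + b²) = √(0.20057 + 1.26809) = 1.21189.
True dip = arctan(1.21189) = 50.5°, dipping toward SSE (azimuth ≈ 158°).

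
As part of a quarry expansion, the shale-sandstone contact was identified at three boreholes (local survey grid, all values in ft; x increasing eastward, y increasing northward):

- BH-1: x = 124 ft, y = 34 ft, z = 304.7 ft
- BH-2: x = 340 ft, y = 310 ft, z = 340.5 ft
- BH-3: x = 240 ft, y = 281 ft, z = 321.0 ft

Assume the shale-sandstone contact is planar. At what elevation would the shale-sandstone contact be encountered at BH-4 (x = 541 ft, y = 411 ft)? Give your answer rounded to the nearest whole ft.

Let the plane be z = a·x + b·y + c.
BH-2−BH-1: 216a + 276b = 35.8;  BH-3−BH-1: 116a + 247b = 16.3.
Solving gives a = 0.20359, b = −0.02962.
Then c = 304.7 − a·124 − b·34 = 280.46.
At (541, 411): z = 110.1 − 12.2 + 280.46 = 378.4 ft.

378 ft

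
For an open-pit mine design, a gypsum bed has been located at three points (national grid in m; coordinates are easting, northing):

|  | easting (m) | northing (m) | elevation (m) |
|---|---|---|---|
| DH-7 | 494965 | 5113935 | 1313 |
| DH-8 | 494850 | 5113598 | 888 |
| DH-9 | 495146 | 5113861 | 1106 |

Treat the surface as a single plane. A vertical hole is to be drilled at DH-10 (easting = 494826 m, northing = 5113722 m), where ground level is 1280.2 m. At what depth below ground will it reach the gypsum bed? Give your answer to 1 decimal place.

199.3 m

Two edge vectors: DH-7→DH-8 = (-115, -337, -425), DH-7→DH-9 = (181, -74, -207).
Normal n = (DH-7→DH-8) × (DH-7→DH-9) = (38309, -100730, 69507).
So ∂z/∂easting = −n_x/n_z = −0.551153121 and ∂z/∂northing = −n_y/n_z = 1.449206555.
Intercept c from DH-7: 1313 + 272801.50 − 7411148.12 = −7137033.62.
At (494826, 5113722): z_contact = −272724.89 + 7410839.44 − 7137033.62 = 1080.93 m.
Depth below ground = 1280.2 − 1080.93 = 199.3 m.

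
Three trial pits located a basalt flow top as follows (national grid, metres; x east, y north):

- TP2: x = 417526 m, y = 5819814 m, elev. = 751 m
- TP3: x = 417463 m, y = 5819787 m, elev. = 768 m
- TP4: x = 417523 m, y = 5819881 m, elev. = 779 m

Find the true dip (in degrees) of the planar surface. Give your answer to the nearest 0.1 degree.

Let the plane be z = a·x + b·y + c.
TP3−TP2: −63a − 27b = 17;  TP4−TP2: −3a + 67b = 28.
Solving gives a = −0.44049, b = 0.39819.
Gradient magnitude |∇z| = √(a² + b²) = √(0.19403 + 0.15855) = 0.59379.
True dip = arctan(0.59379) = 30.7°, dipping toward SE (azimuth ≈ 132°).

30.7°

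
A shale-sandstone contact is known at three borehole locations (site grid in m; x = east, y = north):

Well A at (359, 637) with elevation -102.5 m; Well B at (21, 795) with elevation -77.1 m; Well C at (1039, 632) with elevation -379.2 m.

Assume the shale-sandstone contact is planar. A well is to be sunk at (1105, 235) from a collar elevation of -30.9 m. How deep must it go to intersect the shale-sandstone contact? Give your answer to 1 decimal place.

Let the plane be z = a·x + b·y + c.
Well B−Well A: −338a + 158b = 25.4;  Well C−Well A: 680a − 5b = −276.7.
Solving gives a = −0.412214, b = −0.721065.
Then c = -102.5 − a·359 − b·637 = 504.80.
At (1105, 235): z_contact = −455.50 − 169.45 + 504.80 = -120.14 m.
Depth below ground = -30.9 − (-120.14) = 89.2 m.

89.2 m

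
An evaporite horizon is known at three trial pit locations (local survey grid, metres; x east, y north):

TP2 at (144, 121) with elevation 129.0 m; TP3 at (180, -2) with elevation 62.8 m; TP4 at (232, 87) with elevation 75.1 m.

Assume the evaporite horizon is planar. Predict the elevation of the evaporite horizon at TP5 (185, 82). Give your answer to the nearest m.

95 m

Two edge vectors: TP2→TP3 = (36, -123, -66.2), TP2→TP4 = (88, -34, -53.9).
Normal n = (TP2→TP3) × (TP2→TP4) = (4378.9, -3885.2, 9600).
So ∂z/∂x = −n_x/n_z = −0.45614 and ∂z/∂y = −n_y/n_z = 0.40471.
Intercept c from TP2: 129 + 65.68 − 48.97 = 145.71.
At (185, 82): z = −84.4 + 33.2 + 145.71 = 94.5 m.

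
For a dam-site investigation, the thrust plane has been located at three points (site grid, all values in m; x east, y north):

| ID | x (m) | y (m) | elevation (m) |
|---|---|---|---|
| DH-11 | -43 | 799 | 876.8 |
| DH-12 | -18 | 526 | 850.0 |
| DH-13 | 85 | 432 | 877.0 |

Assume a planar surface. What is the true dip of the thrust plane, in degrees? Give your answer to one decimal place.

22.1°

Two edge vectors: DH-11→DH-12 = (25, -273, -26.8), DH-11→DH-13 = (128, -367, 0.2).
Normal n = (DH-11→DH-12) × (DH-11→DH-13) = (-9890.2, -3435.4, 25769).
So ∂z/∂x = −n_x/n_z = 0.38380 and ∂z/∂y = −n_y/n_z = 0.13332.
Gradient magnitude |∇z| = √(a² + b²) = √(0.14730 + 0.01777) = 0.40630.
True dip = arctan(0.40630) = 22.1°, dipping toward WSW (azimuth ≈ 251°).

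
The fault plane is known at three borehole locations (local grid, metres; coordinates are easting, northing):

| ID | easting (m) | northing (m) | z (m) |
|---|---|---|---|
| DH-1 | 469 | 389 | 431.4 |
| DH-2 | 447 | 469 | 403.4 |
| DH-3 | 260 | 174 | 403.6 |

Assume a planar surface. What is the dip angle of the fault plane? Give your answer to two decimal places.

Two edge vectors: DH-1→DH-2 = (-22, 80, -28), DH-1→DH-3 = (-209, -215, -27.8).
Normal n = (DH-1→DH-2) × (DH-1→DH-3) = (-8244, 5240.4, 21450).
So ∂z/∂easting = −n_x/n_z = 0.38434 and ∂z/∂northing = −n_y/n_z = −0.24431.
Gradient magnitude |∇z| = √(a² + b²) = √(0.14771 + 0.05969) = 0.45541.
True dip = arctan(0.45541) = 24.49°, dipping toward WNW (azimuth ≈ 302°).

24.49°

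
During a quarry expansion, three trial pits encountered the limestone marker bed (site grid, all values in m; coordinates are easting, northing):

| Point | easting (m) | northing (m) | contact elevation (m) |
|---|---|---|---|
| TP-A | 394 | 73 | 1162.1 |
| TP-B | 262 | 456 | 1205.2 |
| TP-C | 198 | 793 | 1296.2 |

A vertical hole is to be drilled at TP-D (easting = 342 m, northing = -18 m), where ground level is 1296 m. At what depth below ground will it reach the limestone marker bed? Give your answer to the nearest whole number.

Two edge vectors: TP-A→TP-B = (-132, 383, 43.1), TP-A→TP-C = (-196, 720, 134.1).
Normal n = (TP-A→TP-B) × (TP-A→TP-C) = (20328.3, 9253.6, -19972).
So ∂z/∂easting = −n_x/n_z = 1.01784 and ∂z/∂northing = −n_y/n_z = 0.46333.
Intercept c from TP-A: 1162.1 − 401.03 − 33.82 = 727.25.
At (342, -18): z_contact = 348.1 − 8.3 + 727.25 = 1067.0 m.
Depth below ground = 1296 − 1067.0 = 229 m.

229 m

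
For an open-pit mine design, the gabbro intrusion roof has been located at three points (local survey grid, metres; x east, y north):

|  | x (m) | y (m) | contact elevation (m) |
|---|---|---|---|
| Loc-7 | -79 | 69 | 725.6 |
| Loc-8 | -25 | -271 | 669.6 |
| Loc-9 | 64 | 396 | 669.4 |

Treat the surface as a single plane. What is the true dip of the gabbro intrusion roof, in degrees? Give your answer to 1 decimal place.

29.7°

Let the plane be z = a·x + b·y + c.
Loc-8−Loc-7: 54a − 340b = −56;  Loc-9−Loc-7: 143a + 327b = −56.2.
Solving gives a = −0.56459, b = 0.07504.
Gradient magnitude |∇z| = √(a² + b²) = √(0.31876 + 0.00563) = 0.56956.
True dip = arctan(0.56956) = 29.7°, dipping toward E (azimuth ≈ 098°).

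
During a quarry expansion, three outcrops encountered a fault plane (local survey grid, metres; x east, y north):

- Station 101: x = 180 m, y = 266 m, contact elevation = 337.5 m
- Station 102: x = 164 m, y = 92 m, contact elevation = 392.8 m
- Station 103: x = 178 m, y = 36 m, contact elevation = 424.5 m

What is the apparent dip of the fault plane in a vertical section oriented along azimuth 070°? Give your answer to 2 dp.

28.84°

Two edge vectors: Station 101→Station 102 = (-16, -174, 55.3), Station 101→Station 103 = (-2, -230, 87).
Normal n = (Station 101→Station 102) × (Station 101→Station 103) = (-2419, 1281.4, 3332).
So ∂z/∂x = −n_x/n_z = 0.72599 and ∂z/∂y = −n_y/n_z = −0.38457.
Unit vector along 070° is (sin 70°, cos 70°) = (0.9397, 0.3420).
Slope in that direction = a·(0.9397) + b·(0.3420) = 0.55068.
Apparent dip = arctan|0.55068| = 28.84° (true dip is 39.4°, so apparent ≤ true as expected).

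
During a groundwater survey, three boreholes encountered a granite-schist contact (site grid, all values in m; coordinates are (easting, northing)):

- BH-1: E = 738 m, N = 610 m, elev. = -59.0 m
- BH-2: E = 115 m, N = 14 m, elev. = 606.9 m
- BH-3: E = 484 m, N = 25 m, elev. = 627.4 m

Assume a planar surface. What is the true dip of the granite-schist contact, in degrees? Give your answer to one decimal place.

50.6°

Let the plane be z = a·E + b·N + c.
BH-2−BH-1: −623a − 596b = 665.9;  BH-3−BH-1: −254a − 585b = 686.4.
Solving gives a = 0.09172, b = −1.21316.
Gradient magnitude |∇z| = √(a² + b²) = √(0.00841 + 1.47175) = 1.21662.
True dip = arctan(1.21662) = 50.6°, dipping toward N (azimuth ≈ 356°).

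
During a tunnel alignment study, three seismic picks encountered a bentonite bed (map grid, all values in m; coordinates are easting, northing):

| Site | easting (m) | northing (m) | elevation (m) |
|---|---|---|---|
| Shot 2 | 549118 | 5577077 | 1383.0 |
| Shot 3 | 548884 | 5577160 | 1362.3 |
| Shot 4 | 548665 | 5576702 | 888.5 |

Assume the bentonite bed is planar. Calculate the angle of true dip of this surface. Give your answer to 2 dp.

43.03°

Let the plane be z = a·easting + b·northing + c.
Shot 3−Shot 2: −234a + 83b = −20.7;  Shot 4−Shot 2: −453a − 375b = −494.5.
Solving gives a = 0.38936, b = 0.84832.
Gradient magnitude |∇z| = √(a² + b²) = √(0.15160 + 0.71964) = 0.93341.
True dip = arctan(0.93341) = 43.03°, dipping toward SSW (azimuth ≈ 205°).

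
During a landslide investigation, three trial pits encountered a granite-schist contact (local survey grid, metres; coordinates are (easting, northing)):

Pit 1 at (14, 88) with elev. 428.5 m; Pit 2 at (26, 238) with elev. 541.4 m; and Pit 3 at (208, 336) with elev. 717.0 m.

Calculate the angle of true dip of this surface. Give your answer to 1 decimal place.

Two edge vectors: Pit 1→Pit 2 = (12, 150, 112.9), Pit 1→Pit 3 = (194, 248, 288.5).
Normal n = (Pit 1→Pit 2) × (Pit 1→Pit 3) = (15275.8, 18440.6, -26124).
So ∂z/∂E = −n_x/n_z = 0.58474 and ∂z/∂N = −n_y/n_z = 0.70589.
Gradient magnitude |∇z| = √(a² + b²) = √(0.34192 + 0.49828) = 0.91662.
True dip = arctan(0.91662) = 42.5°, dipping toward SW (azimuth ≈ 220°).

42.5°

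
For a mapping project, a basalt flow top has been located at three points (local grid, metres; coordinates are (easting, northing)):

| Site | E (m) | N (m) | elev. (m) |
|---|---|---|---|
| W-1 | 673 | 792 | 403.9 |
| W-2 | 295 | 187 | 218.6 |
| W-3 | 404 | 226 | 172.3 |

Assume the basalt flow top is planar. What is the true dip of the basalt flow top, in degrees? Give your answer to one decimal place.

45.2°

Two edge vectors: W-1→W-2 = (-378, -605, -185.3), W-1→W-3 = (-269, -566, -231.6).
Normal n = (W-1→W-2) × (W-1→W-3) = (35238.2, -37699.1, 51203).
So ∂z/∂E = −n_x/n_z = −0.68821 and ∂z/∂N = −n_y/n_z = 0.73627.
Gradient magnitude |∇z| = √(a² + b²) = √(0.47363 + 0.54209) = 1.00783.
True dip = arctan(1.00783) = 45.2°, dipping toward SE (azimuth ≈ 137°).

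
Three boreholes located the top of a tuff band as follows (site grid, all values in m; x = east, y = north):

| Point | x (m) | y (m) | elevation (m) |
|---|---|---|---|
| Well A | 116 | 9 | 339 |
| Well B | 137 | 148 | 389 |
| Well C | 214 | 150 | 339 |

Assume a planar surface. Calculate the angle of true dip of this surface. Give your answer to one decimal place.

Let the plane be z = a·x + b·y + c.
Well B−Well A: 21a + 139b = 50;  Well C−Well A: 98a + 141b = 0.
Solving gives a = −0.66129, b = 0.45962.
Gradient magnitude |∇z| = √(a² + b²) = √(0.43730 + 0.21125) = 0.80533.
True dip = arctan(0.80533) = 38.8°, dipping toward SE (azimuth ≈ 125°).

38.8°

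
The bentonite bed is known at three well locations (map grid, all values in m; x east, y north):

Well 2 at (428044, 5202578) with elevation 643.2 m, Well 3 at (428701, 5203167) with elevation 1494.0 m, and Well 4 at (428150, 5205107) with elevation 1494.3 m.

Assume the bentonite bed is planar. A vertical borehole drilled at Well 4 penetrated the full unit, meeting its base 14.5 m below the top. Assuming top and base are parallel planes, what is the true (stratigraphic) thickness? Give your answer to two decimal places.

Two edge vectors: Well 2→Well 3 = (657, 589, 850.8), Well 2→Well 4 = (106, 2529, 851.1).
Normal n = (Well 2→Well 3) × (Well 2→Well 4) = (-1650375.3, -468987.9, 1599119).
So ∂z/∂x = −n_x/n_z = 1.03205 and ∂z/∂y = −n_y/n_z = 0.29328.
|∇z| = √(a²+b²) = 1.07291, so dip δ = arctan(1.07291) = 47.01°.
True thickness = vertical thickness × cos δ = 14.5 × cos 47.01° = 9.89 m.

9.89 m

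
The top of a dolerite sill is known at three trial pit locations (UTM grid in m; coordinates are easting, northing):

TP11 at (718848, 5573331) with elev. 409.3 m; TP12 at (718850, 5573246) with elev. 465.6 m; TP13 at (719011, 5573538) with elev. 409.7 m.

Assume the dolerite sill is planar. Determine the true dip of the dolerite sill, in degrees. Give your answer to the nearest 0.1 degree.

46.2°

Two edge vectors: TP11→TP12 = (2, -85, 56.3), TP11→TP13 = (163, 207, 0.4).
Normal n = (TP11→TP12) × (TP11→TP13) = (-11688.1, 9176.1, 14269).
So ∂z/∂easting = −n_x/n_z = 0.81913 and ∂z/∂northing = −n_y/n_z = −0.64308.
Gradient magnitude |∇z| = √(a² + b²) = √(0.67097 + 0.41355) = 1.04140.
True dip = arctan(1.04140) = 46.2°, dipping toward NW (azimuth ≈ 308°).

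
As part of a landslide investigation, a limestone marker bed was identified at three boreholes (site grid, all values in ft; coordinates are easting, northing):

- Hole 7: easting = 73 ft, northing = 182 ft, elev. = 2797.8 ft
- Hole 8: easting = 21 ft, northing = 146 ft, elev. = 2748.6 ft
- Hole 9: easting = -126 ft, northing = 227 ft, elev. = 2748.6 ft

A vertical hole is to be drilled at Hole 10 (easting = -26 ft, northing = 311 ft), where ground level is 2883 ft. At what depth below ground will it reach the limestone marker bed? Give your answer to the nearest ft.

29 ft

Let the plane be z = a·easting + b·northing + c.
Hole 8−Hole 7: −52a − 36b = −49.2;  Hole 9−Hole 7: −199a + 45b = −49.2.
Solving gives a = 0.41932, b = 0.76098.
Then c = 2797.8 − a·73 − b·182 = 2628.69.
At (-26, 311): z_contact = −10.9 + 236.7 + 2628.69 = 2854.5 ft.
Depth below ground = 2883 − 2854.5 = 29 ft.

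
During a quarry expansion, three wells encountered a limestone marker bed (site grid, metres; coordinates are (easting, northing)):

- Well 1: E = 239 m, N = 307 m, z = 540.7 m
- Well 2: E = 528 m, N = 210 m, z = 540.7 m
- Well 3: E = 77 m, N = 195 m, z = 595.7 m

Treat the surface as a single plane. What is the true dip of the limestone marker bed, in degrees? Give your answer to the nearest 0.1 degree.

19.2°

Let the plane be z = a·E + b·N + c.
Well 2−Well 1: 289a − 97b = 0;  Well 3−Well 1: −162a − 112b = 55.
Solving gives a = −0.11096, b = −0.33058.
Gradient magnitude |∇z| = √(a² + b²) = √(0.01231 + 0.10928) = 0.34870.
True dip = arctan(0.34870) = 19.2°, dipping toward NNE (azimuth ≈ 019°).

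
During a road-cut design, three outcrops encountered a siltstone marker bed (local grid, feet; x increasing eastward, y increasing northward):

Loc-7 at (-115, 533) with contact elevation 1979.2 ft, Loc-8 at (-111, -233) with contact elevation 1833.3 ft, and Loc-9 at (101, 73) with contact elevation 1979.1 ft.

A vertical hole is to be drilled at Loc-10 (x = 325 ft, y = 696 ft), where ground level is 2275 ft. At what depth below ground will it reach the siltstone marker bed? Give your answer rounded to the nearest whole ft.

Let the plane be z = a·x + b·y + c.
Loc-8−Loc-7: 4a − 766b = −145.9;  Loc-9−Loc-7: 216a − 460b = −0.1.
Solving gives a = 0.40972, b = 0.19261.
Then c = 1979.2 − a·-115 − b·533 = 1923.66.
At (325, 696): z_contact = 133.2 + 134.1 + 1923.66 = 2190.9 ft.
Depth below ground = 2275 − 2190.9 = 84 ft.

84 ft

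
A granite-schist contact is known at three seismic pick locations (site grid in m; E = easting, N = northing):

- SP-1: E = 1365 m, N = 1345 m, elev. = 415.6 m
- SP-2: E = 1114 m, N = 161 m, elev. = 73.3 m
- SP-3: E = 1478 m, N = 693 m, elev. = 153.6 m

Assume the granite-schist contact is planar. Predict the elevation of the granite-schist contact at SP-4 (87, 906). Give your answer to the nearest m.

635 m

Two edge vectors: SP-1→SP-2 = (-251, -1184, -342.3), SP-1→SP-3 = (113, -652, -262).
Normal n = (SP-1→SP-2) × (SP-1→SP-3) = (87028.4, -104441.9, 297444).
So ∂z/∂E = −n_x/n_z = −0.29259 and ∂z/∂N = −n_y/n_z = 0.35113.
Intercept c from SP-1: 415.6 + 399.38 − 472.27 = 342.71.
At (87, 906): z = −25.5 + 318.1 + 342.71 = 635.4 m.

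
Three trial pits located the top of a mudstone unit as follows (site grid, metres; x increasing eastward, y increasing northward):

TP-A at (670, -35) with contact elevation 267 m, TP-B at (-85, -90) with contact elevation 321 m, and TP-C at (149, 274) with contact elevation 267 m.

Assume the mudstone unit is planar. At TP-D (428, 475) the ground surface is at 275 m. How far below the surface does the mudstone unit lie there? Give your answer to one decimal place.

Let the plane be z = a·x + b·y + c.
TP-B−TP-A: −755a − 55b = 54;  TP-C−TP-A: −521a + 309b = 0.
Solving gives a = −0.06370, b = −0.10740.
Then c = 267 − a·670 − b·-35 = 305.92.
At (428, 475): z_contact = −27.26 − 51.02 + 305.92 = 227.64 m.
Depth below ground = 275 − 227.64 = 47.4 m.

47.4 m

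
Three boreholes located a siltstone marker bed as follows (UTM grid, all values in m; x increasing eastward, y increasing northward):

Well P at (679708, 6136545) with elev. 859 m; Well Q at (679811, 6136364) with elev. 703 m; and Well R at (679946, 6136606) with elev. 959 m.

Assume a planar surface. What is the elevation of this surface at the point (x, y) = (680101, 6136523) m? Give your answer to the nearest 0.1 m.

Two edge vectors: Well P→Well Q = (103, -181, -156), Well P→Well R = (238, 61, 100).
Normal n = (Well P→Well Q) × (Well P→Well R) = (-8584, -47428, 49361).
So ∂z/∂x = −n_x/n_z = 0.173902474 and ∂z/∂y = −n_y/n_z = 0.960839529.
Intercept c from Well P: 859 − 118202.90 − 5896235.01 = −6013578.91.
At (680101, 6136523): z = 118271.2 + 5896213.9 − 6013578.91 = 906.2 m.

906.2 m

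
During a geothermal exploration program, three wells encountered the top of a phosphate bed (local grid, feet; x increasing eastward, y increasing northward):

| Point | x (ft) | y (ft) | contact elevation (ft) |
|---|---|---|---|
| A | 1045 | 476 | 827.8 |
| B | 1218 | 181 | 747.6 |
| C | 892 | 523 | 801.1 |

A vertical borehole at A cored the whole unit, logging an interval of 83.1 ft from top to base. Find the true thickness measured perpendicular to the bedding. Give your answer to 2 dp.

72.68 ft

Two edge vectors: A→B = (173, -295, -80.2), A→C = (-153, 47, -26.7).
Normal n = (A→B) × (A→C) = (11645.9, 16889.7, -37004).
So ∂z/∂x = −n_x/n_z = 0.31472 and ∂z/∂y = −n_y/n_z = 0.45643.
|∇z| = √(a²+b²) = 0.55442, so dip δ = arctan(0.55442) = 29.00°.
True thickness = vertical thickness × cos δ = 83.1 × cos 29.00° = 72.68 ft.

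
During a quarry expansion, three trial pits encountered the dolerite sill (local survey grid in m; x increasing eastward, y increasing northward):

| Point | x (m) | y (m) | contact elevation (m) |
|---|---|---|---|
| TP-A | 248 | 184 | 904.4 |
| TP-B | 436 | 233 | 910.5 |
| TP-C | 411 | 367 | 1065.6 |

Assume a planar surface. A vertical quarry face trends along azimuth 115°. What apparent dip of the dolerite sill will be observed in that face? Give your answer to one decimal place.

35.1°

Let the plane be z = a·x + b·y + c.
TP-B−TP-A: 188a + 49b = 6.1;  TP-C−TP-A: 163a + 183b = 161.2.
Solving gives a = −0.25675, b = 1.10956.
Unit vector along 115° is (sin 115°, cos 115°) = (0.9063, -0.4226).
Slope in that direction = a·(0.9063) + b·(-0.4226) = −0.70161.
Apparent dip = arctan|0.70161| = 35.1° (true dip is 48.7°, so apparent ≤ true as expected).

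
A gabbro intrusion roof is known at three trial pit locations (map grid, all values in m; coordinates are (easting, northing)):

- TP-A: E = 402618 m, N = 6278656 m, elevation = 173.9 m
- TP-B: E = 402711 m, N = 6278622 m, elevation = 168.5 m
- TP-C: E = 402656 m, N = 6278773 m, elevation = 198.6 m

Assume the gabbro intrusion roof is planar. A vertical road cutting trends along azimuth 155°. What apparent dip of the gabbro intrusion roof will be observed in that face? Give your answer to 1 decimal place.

Two edge vectors: TP-A→TP-B = (93, -34, -5.4), TP-A→TP-C = (38, 117, 24.7).
Normal n = (TP-A→TP-B) × (TP-A→TP-C) = (-208, -2502.3, 12173).
So ∂z/∂E = −n_x/n_z = 0.01709 and ∂z/∂N = −n_y/n_z = 0.20556.
Unit vector along 155° is (sin 155°, cos 155°) = (0.4226, -0.9063).
Slope in that direction = a·(0.4226) + b·(-0.9063) = −0.17908.
Apparent dip = arctan|0.17908| = 10.2° (true dip is 11.7°, so apparent ≤ true as expected).

10.2°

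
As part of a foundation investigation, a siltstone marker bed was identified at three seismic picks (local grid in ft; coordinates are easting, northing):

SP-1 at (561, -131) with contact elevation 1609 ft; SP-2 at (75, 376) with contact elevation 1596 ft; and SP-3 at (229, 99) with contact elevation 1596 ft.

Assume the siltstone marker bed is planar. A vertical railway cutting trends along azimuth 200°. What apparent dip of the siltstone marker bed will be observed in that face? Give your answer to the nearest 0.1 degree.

3.2°

Two edge vectors: SP-1→SP-2 = (-486, 507, -13), SP-1→SP-3 = (-332, 230, -13).
Normal n = (SP-1→SP-2) × (SP-1→SP-3) = (-3601, -2002, 56544).
So ∂z/∂easting = −n_x/n_z = 0.06368 and ∂z/∂northing = −n_y/n_z = 0.03541.
Unit vector along 200° is (sin 200°, cos 200°) = (-0.3420, -0.9397).
Slope in that direction = a·(-0.3420) + b·(-0.9397) = −0.05505.
Apparent dip = arctan|0.05505| = 3.2° (true dip is 4.2°, so apparent ≤ true as expected).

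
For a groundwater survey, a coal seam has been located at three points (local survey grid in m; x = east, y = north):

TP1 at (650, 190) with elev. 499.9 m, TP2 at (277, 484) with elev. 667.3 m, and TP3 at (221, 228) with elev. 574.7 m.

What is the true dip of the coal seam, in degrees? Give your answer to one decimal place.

Two edge vectors: TP1→TP2 = (-373, 294, 167.4), TP1→TP3 = (-429, 38, 74.8).
Normal n = (TP1→TP2) × (TP1→TP3) = (15630, -43914.2, 111952).
So ∂z/∂x = −n_x/n_z = −0.13961 and ∂z/∂y = −n_y/n_z = 0.39226.
Gradient magnitude |∇z| = √(a² + b²) = √(0.01949 + 0.15387) = 0.41636.
True dip = arctan(0.41636) = 22.6°, dipping toward SSE (azimuth ≈ 160°).

22.6°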